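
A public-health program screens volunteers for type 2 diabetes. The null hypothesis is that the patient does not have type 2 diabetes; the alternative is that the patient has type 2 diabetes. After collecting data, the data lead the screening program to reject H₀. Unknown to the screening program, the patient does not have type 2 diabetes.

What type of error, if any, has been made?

H₀ was rejected, but H₀ is actually true.
Rejecting a true null hypothesis is a Type I error (false positive).

Type I error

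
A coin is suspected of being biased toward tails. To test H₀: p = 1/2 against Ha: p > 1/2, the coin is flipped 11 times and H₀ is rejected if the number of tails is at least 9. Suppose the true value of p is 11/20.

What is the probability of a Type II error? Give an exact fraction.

Under the alternative p = 11/20, S ~ Binomial(11, 11/20); β is the probability the test does not reject, P(S < 9).
Adding the binomial probabilities P(S=0)+…+P(S=8) at p = 11/20 gives 38288445266097/40960000000000.

38288445266097/40960000000000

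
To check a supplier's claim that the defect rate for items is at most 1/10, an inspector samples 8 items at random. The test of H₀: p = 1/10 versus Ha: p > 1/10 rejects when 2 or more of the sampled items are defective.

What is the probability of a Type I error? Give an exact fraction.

The significance level is the probability, assuming p = 1/10, of seeing 2 or more defectives in 8 draws.
Computing the lower-tail complement: 1 − 81310473/100000000 = 18689527/100000000.

18689527/100000000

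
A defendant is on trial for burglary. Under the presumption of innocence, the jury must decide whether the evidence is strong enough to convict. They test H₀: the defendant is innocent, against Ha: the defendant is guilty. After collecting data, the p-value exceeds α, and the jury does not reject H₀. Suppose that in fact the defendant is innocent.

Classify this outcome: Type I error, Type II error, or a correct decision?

The test retained a true H₀ — the decision matches the true state.

Neither — the decision is correct.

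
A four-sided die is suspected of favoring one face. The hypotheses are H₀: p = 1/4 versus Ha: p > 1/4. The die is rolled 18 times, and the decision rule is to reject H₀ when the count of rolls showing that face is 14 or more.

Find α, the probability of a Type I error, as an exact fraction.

67831/17179869184

α = P(reject H₀ | H₀ true) = P(K ≥ 14 | p = 1/4), with K ~ Binomial(18, 1/4).
P(K ≥ 14) = Σ_{j=14}^{18} C(18,j)·(1/4)^j·(3/4)^{18-j} = 67831/17179869184.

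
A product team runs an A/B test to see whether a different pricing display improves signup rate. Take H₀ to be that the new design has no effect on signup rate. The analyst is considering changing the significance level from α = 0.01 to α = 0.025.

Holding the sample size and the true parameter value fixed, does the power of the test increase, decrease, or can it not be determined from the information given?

It increases.

Relaxing α lowers the evidence threshold; under Ha, outcomes that previously fell short now trigger rejection.
Since power = 1 − β and β decreases, power increases.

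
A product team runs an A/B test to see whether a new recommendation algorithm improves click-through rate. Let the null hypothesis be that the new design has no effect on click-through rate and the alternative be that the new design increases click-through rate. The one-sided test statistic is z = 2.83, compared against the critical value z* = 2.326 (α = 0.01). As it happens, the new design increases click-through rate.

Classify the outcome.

No error — this is a correct decision.

Since z = 2.83 > z* = 2.326, H₀ is rejected.
H₀ is false (actually the new design increases click-through rate).
The decision matches the true state — no error.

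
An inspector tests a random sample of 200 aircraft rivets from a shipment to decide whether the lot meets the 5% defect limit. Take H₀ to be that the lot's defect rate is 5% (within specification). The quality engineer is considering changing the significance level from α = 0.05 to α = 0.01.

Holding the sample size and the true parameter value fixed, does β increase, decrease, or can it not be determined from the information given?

Lowering α raises the bar for rejection; under Ha, the test now fails to reject on outcomes it previously would have rejected.

It increases.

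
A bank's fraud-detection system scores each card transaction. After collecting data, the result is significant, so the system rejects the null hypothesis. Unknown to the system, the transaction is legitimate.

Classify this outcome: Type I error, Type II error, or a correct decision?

Type I error

The conventional null hypothesis here is that the transaction is legitimate.
H₀ was rejected, but H₀ is actually true.
Rejecting a true null hypothesis is a Type I error (false positive).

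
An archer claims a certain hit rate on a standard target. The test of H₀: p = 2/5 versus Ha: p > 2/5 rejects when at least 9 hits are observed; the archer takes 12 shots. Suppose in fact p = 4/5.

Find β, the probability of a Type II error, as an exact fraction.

10030813/48828125

A Type II error is failing to reject when Ha holds: with p = 4/5, β = P(X ≤ 8).
Adding the binomial probabilities P(X=0)+…+P(X=8) at p = 4/5 gives 10030813/48828125.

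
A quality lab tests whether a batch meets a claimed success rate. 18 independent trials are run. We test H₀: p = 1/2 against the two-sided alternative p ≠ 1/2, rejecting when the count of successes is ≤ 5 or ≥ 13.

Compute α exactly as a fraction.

1577/16384

α = P(K ≤ 5 or K ≥ 13 | p = 1/2), K ~ Binomial(18, 1/2).
Each tail has probability (1 + 18 + 153 + 816 + 3060 + 8568)/262144; doubling gives α = 25232/262144 = 1577/16384.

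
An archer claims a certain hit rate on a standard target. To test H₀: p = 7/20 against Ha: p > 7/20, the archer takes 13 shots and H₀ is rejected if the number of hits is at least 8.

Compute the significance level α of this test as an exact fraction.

The Type I error probability is α = P(X ≥ 8) computed under H₀, where X ~ Binomial(13, 7/20).
Summing C(13,j)(7/20)^j(13/20)^{13−j} for j = 8,…,13 gives 29568684698777/640000000000000.

29568684698777/640000000000000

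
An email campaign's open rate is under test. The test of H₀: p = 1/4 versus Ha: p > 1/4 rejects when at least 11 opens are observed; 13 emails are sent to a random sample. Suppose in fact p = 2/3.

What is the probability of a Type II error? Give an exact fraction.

50857/59049

β = P(fail to reject H₀ | Ha true) = P(X ≤ 10 | p = 2/3), X ~ Binomial(13, 2/3).
Adding the binomial probabilities P(X=0)+…+P(X=10) at p = 2/3 gives 50857/59049.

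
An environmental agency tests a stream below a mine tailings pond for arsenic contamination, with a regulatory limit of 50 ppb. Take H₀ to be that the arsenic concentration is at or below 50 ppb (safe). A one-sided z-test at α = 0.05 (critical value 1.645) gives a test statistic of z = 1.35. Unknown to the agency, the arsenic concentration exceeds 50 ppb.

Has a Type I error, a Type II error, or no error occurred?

Type II error

Since z = 1.35 ≤ z* = 1.645, H₀ is not rejected.
H₀ is false (actually the arsenic concentration exceeds 50 ppb).
Failing to reject a false H₀ is a Type II error.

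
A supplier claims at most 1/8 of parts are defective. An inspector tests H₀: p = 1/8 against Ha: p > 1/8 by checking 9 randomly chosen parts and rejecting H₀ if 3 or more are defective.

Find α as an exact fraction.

3083341/33554432

The significance level is the probability, assuming p = 1/8, of seeing 3 or more defectives in 9 draws.
Computing the lower-tail complement: 1 − 30471091/33554432 = 3083341/33554432.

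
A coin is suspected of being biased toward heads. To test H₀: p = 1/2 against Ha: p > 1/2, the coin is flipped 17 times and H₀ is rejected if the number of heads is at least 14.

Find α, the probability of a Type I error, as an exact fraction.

The Type I error probability is α = P(S ≥ 14) computed under H₀, where S ~ Binomial(17, 1/2).
P(S ≥ 14) = [C(17,14) + C(17,15) + C(17,16) + C(17,17)] / 2^17 = (680 + 136 + 17 + 1) / 131072 = 834/131072 = 417/65536.

417/65536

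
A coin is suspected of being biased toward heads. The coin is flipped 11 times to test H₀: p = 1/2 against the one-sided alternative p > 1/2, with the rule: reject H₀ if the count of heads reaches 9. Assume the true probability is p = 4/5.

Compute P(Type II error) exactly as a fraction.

Under the alternative p = 4/5, Y ~ Binomial(11, 4/5); β is the probability the test does not reject, P(Y < 9).
Summing C(11,j)·(4/5)^j·(1/5)^{11-j} for j = 0..8 gives 3736313/9765625.

3736313/9765625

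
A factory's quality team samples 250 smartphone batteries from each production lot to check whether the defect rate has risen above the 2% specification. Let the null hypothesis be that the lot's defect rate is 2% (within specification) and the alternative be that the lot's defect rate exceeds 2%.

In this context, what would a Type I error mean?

A Type I error is rejecting H₀ when H₀ is true.
Here that means rejecting the lot and scrapping or reworking it when actually the lot's defect rate is 2% (within specification).

A Type I error would mean concluding that the lot's defect rate exceeds 2% when in fact the lot's defect rate is 2% (within specification).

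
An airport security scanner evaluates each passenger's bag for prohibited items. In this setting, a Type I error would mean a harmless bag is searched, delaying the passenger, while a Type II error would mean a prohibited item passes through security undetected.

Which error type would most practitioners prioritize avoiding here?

The Type II consequence (a prohibited item passes through security undetected) is more severe than the Type I consequence (a harmless bag is searched, delaying the passenger).

Type II error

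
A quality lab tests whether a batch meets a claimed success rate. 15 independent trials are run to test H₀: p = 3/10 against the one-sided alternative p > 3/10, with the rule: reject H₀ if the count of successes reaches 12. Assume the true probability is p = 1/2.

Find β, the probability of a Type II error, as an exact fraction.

A Type II error is failing to reject when Ha holds: with p = 1/2, β = P(Y ≤ 11).
Equivalently, β = 1 − P(Y ≥ 12) = 503/512.

503/512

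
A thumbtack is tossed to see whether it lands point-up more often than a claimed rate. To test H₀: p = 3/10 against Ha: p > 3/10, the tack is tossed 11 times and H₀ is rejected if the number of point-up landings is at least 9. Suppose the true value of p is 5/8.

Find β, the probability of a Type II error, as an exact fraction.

7252043967/8589934592

Under the alternative p = 5/8, Y ~ Binomial(11, 5/8); β is the probability the test does not reject, P(Y < 9).
Summing C(11,j)·(5/8)^j·(3/8)^{11-j} for j = 0..8 gives 7252043967/8589934592.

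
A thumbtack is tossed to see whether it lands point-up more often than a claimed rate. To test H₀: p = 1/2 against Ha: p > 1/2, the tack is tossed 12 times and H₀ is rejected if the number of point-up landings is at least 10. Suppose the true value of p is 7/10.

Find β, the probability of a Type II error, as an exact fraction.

149436930429/200000000000

A Type II error is failing to reject when Ha holds: with p = 7/10, β = P(S ≤ 9).
Equivalently, β = 1 − P(S ≥ 10) = 149436930429/200000000000.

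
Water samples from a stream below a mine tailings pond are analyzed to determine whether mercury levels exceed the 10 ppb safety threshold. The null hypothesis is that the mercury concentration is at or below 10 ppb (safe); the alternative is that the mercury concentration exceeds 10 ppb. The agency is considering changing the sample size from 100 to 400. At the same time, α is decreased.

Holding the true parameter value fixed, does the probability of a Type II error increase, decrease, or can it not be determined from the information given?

The first change alone would make β decrease; the second alone would make β increase. Which effect dominates depends on the magnitudes, which are not given.

Cannot be determined from the information given.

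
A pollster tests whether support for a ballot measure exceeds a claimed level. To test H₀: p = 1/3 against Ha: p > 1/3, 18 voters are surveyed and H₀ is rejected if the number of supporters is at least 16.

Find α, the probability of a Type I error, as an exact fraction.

α = P(reject H₀ | H₀ true) = P(X ≥ 16 | p = 1/3), with X ~ Binomial(18, 1/3).
Adding the binomial terms for j = 16 through 18 with p = 1/3 yields 649/387420489.

649/387420489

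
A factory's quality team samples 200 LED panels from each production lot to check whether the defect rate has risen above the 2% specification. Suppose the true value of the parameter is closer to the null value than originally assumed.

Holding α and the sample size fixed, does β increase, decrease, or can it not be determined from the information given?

A smaller departure from H₀ means the test statistic under Ha is distributed closer to where it would be under H₀; rejection becomes less likely.

It increases.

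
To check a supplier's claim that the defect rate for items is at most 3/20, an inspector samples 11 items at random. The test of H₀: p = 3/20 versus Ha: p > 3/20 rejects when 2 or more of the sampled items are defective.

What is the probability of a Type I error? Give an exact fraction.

α = P(reject H₀ | H₀ true) = P(X ≥ 2 | p = 3/20), X ~ Binomial(11, 3/20).
Computing the lower-tail complement: 1 − 2015993900449/4096000000000 = 2080006099551/4096000000000.

2080006099551/4096000000000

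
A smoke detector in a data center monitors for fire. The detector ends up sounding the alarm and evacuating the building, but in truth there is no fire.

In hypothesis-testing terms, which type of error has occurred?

The null hypothesis here is that there is no fire.
'Sounding the alarm and evacuating the building' corresponds to rejecting H₀.
H₀ was rejected but H₀ is true — a Type I error (false positive).

Type I error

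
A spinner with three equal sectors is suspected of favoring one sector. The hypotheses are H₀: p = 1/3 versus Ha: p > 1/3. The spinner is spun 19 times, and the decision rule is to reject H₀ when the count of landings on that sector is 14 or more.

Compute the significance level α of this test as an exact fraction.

147529/387420489

The Type I error probability is α = P(Y ≥ 14) computed under H₀, where Y ~ Binomial(19, 1/3).
Adding the binomial terms for j = 14 through 19 with p = 1/3 yields 147529/387420489.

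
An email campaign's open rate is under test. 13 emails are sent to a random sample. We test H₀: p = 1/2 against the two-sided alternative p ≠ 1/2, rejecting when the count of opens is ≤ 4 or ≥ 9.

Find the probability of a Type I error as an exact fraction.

Under H₀, S ~ Binomial(13, 1/2); α is the probability of landing in either tail, P(S ≤ 4) + P(S ≥ 9).
Each tail has probability (1 + 13 + 78 + 286 + 715)/8192; doubling gives α = 2186/8192 = 1093/4096.

1093/4096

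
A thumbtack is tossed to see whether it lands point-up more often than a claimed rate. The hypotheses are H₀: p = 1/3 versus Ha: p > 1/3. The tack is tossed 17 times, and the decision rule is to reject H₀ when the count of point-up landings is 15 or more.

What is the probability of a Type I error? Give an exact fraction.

α = P(reject H₀ | H₀ true) = P(X ≥ 15 | p = 1/3), with X ~ Binomial(17, 1/3).
Adding the binomial terms for j = 15 through 17 with p = 1/3 yields 193/43046721.

193/43046721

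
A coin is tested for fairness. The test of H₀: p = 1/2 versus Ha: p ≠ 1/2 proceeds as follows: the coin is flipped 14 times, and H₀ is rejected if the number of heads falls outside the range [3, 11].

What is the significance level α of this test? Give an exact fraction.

α = P(S ≤ 2 or S ≥ 12 | p = 1/2), S ~ Binomial(14, 1/2).
The two tails are symmetric, so α = 2·(1 + 14 + 91)/2^14 = 212/16384 = 53/4096.

53/4096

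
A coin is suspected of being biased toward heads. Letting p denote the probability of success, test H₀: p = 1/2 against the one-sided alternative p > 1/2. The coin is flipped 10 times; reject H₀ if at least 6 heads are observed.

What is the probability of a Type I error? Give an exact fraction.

α = P(reject H₀ | H₀ true) = P(K ≥ 6 | p = 1/2), with K ~ Binomial(10, 1/2).
That's C(10,6) + C(10,7) + C(10,8) + C(10,9) + C(10,10) over 2^10, i.e. (210 + 120 + 45 + 10 + 1)/1024 = 386/1024 = 193/512.

193/512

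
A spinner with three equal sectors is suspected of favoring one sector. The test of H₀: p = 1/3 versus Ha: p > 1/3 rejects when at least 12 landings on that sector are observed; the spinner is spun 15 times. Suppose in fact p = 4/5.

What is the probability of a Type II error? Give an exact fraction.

10737240461/30517578125

Under the alternative p = 4/5, K ~ Binomial(15, 4/5); β is the probability the test does not reject, P(K < 12).
Adding the binomial probabilities P(K=0)+…+P(K=11) at p = 4/5 gives 10737240461/30517578125.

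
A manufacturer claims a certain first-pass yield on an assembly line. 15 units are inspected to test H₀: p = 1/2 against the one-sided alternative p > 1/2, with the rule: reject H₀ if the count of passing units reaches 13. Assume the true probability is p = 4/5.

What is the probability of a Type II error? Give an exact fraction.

18370873741/30517578125

Under the alternative p = 4/5, S ~ Binomial(15, 4/5); β is the probability the test does not reject, P(S < 13).
Summing C(15,j)·(4/5)^j·(1/5)^{15-j} for j = 0..12 gives 18370873741/30517578125.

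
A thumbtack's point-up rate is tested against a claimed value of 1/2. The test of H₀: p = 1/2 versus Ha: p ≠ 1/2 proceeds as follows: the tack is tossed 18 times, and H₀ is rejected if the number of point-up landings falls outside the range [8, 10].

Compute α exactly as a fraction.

15751/32768

α = P(S ≤ 7 or S ≥ 11 | p = 1/2), S ~ Binomial(18, 1/2).
By symmetry, α = 2·P(S ≤ 7) = 2·(1 + 18 + 153 + 816 + 3060 + 8568 + 18564 + 31824)/262144 = 126008/262144 = 15751/32768.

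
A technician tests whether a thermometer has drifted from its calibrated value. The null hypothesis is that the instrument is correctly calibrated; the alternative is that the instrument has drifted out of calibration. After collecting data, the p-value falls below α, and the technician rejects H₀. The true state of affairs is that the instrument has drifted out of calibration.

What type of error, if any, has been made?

No error — this is a correct decision.

The test rejected a false H₀ — the decision matches the true state.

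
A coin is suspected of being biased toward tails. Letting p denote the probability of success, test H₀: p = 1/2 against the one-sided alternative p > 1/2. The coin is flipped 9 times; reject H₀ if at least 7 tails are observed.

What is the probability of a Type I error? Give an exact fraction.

The Type I error probability is α = P(K ≥ 7) computed under H₀, where K ~ Binomial(9, 1/2).
P(K ≥ 7) = [C(9,7) + C(9,8) + C(9,9)] / 2^9 = (36 + 9 + 1) / 512 = 46/512 = 23/256.

23/256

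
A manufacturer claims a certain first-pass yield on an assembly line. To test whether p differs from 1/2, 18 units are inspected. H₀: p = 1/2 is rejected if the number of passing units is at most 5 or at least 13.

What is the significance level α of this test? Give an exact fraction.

The significance level is the null-hypothesis probability of the rejection region {≤5} ∪ {≥13}.
The two tails are symmetric, so α = 2·(1 + 18 + 153 + 816 + 3060 + 8568)/2^18 = 25232/262144 = 1577/16384.

1577/16384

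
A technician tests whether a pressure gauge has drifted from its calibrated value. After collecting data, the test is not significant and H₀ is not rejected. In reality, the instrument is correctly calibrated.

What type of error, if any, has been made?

The conventional null hypothesis here is that the instrument is correctly calibrated.
The test retained a true H₀ — the decision matches the true state.

Neither — the decision is correct.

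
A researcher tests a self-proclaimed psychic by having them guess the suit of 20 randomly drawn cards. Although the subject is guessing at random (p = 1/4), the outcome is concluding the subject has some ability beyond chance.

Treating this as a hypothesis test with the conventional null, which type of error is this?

Type I error

The null hypothesis here is that the subject is guessing at random (p = 1/4).
'Concluding the subject has some ability beyond chance' corresponds to rejecting H₀.
H₀ was rejected but H₀ is true — a Type I error (false positive).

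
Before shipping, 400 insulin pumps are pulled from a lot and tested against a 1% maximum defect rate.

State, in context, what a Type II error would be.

A Type II error would mean concluding that the lot's defect rate is 1% (within specification) (or at least failing to establish that the lot's defect rate exceeds 1%) when in fact the lot's defect rate exceeds 1%.

With the conventional null hypothesis that the lot's defect rate is 1% (within specification):
A Type II error is failing to reject H₀ when H₀ is false.
Here that means accepting the lot and shipping it when actually the lot's defect rate exceeds 1%.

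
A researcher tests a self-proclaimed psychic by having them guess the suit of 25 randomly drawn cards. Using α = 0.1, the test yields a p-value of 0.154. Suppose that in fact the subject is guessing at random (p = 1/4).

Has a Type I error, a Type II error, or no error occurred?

No error (correct decision).

The conventional null hypothesis is that the subject is guessing at random (p = 1/4).
Since p = 0.154 ≥ α = 0.1, H₀ is not rejected.
H₀ is true (actually the subject is guessing at random (p = 1/4)).
The decision matches the true state — no error.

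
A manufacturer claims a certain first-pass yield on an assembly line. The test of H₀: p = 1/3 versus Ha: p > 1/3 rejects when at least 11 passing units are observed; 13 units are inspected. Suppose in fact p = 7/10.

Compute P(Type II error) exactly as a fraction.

A Type II error is failing to reject when Ha holds: with p = 7/10, β = P(K ≤ 10).
Equivalently, β = 1 − P(K ≥ 11) = 7788298257/9765625000.

7788298257/9765625000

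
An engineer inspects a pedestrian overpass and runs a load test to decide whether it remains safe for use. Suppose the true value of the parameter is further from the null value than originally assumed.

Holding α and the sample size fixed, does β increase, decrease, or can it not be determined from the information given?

A larger true effect moves the Ha sampling distribution further from the H₀ critical value, making rejection more likely when Ha is true.

It decreases.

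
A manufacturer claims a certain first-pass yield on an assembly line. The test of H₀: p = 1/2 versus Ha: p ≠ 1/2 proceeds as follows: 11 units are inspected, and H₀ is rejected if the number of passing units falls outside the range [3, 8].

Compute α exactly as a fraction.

The significance level is the null-hypothesis probability of the rejection region {≤2} ∪ {≥9}.
The two tails are symmetric, so α = 2·(1 + 11 + 55)/2^11 = 134/2048 = 67/1024.

67/1024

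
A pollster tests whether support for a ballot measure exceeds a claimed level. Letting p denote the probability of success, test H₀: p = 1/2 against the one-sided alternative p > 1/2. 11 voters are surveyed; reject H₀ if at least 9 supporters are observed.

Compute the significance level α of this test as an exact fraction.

The Type I error probability is α = P(K ≥ 9) computed under H₀, where K ~ Binomial(11, 1/2).
That's C(11,9) + C(11,10) + C(11,11) over 2^11, i.e. (55 + 11 + 1)/2048 = 67/2048.

67/2048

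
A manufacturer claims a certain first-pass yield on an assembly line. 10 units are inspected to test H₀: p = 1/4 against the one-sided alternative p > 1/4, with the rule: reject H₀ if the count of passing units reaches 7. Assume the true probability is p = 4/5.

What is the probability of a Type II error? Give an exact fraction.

A Type II error is failing to reject when Ha holds: with p = 4/5, β = P(Y ≤ 6).
Adding the binomial probabilities P(Y=0)+…+P(Y=6) at p = 4/5 gives 1180409/9765625.

1180409/9765625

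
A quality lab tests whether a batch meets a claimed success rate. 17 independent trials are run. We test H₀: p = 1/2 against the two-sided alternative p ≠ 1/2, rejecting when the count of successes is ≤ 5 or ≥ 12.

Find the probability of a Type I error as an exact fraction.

4701/32768

α = P(Y ≤ 5 or Y ≥ 12 | p = 1/2), Y ~ Binomial(17, 1/2).
Each tail has probability (1 + 17 + 136 + 680 + 2380 + 6188)/131072; doubling gives α = 18804/131072 = 4701/32768.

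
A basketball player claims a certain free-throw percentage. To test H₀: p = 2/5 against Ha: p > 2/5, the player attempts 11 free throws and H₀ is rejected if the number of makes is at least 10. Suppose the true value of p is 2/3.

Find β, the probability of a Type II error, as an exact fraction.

163835/177147

β = P(fail to reject H₀ | Ha true) = P(Y ≤ 9 | p = 2/3), Y ~ Binomial(11, 2/3).
Summing C(11,j)·(2/3)^j·(1/3)^{11-j} for j = 0..9 gives 163835/177147.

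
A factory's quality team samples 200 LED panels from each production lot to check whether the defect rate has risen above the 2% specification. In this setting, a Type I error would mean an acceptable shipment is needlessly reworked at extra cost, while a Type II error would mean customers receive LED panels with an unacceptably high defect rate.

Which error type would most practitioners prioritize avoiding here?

The Type II consequence (customers receive LED panels with an unacceptably high defect rate) is more severe than the Type I consequence (an acceptable shipment is needlessly reworked at extra cost).

Type II error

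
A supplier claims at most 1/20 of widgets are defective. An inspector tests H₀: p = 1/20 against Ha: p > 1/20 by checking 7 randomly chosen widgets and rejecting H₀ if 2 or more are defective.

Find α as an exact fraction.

Under H₀, K ~ Binomial(7, 1/20); the Type I error rate is P(K ≥ 2).
Via the complement, α = 1 − Σ_{j=0}^{1} C(7,j)(1/20)^j(19/20)^{7-j} = 28403547/640000000.

28403547/640000000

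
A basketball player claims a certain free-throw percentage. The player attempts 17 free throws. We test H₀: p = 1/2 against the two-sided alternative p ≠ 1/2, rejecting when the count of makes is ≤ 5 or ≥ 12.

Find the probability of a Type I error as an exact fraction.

The significance level is the null-hypothesis probability of the rejection region {≤5} ∪ {≥12}.
The two tails are symmetric, so α = 2·(1 + 17 + 136 + 680 + 2380 + 6188)/2^17 = 18804/131072 = 4701/32768.

4701/32768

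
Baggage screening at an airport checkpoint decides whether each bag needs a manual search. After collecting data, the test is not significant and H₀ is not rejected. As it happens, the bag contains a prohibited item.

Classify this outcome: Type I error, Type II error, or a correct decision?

Type II error

The conventional null hypothesis here is that the bag contains no prohibited items.
H₀ was not rejected, but H₀ is actually false.
Failing to reject a false null hypothesis is a Type II error (false negative).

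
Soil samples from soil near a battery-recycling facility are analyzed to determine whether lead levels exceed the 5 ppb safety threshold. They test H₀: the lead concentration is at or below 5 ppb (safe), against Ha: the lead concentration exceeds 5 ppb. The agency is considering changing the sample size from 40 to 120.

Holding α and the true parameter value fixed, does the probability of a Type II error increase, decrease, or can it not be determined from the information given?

It decreases.

A larger sample reduces the standard error, pulling the sampling distribution under Ha further from the non-rejection region.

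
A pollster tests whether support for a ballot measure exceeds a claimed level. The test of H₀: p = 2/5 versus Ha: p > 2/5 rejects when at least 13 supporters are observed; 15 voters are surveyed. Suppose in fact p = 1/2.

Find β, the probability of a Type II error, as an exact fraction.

32647/32768

Under the alternative p = 1/2, Y ~ Binomial(15, 1/2); β is the probability the test does not reject, P(Y < 13).
Equivalently, β = 1 − P(Y ≥ 13) = 32647/32768.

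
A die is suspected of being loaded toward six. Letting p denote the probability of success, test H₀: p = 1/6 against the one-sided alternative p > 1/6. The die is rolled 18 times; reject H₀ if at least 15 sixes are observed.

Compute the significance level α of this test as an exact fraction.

26479/25389989167104

α = P(reject H₀ | H₀ true) = P(K ≥ 15 | p = 1/6), with K ~ Binomial(18, 1/6).
P(K ≥ 15) = Σ_{j=15}^{18} C(18,j)·(1/6)^j·(5/6)^{18-j} = 26479/25389989167104.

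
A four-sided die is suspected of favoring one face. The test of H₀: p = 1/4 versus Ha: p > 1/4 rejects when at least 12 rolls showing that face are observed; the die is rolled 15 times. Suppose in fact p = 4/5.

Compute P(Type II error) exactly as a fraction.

Under the alternative p = 4/5, Y ~ Binomial(15, 4/5); β is the probability the test does not reject, P(Y < 12).
Adding the binomial probabilities P(Y=0)+…+P(Y=11) at p = 4/5 gives 10737240461/30517578125.

10737240461/30517578125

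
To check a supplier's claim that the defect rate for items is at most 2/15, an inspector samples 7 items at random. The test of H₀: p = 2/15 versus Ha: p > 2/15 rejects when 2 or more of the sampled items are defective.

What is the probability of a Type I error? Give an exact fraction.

1501316/6328125

Under H₀, Y ~ Binomial(7, 2/15); the Type I error rate is P(Y ≥ 2).
Computing the lower-tail complement: 1 − 4826809/6328125 = 1501316/6328125.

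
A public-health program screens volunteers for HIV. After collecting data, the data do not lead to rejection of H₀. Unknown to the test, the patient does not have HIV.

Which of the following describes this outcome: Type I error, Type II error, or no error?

The conventional null hypothesis here is that the patient does not have HIV.
The test retained a true H₀ — the decision matches the true state.

No error — this is a correct decision.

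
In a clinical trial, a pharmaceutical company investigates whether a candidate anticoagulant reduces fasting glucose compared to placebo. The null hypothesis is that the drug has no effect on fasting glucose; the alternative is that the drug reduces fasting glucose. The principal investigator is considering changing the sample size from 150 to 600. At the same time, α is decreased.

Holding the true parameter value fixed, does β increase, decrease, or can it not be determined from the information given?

Cannot be determined from the information given.

The first change alone would make β decrease; the second alone would make β increase. Which effect dominates depends on the magnitudes, which are not given.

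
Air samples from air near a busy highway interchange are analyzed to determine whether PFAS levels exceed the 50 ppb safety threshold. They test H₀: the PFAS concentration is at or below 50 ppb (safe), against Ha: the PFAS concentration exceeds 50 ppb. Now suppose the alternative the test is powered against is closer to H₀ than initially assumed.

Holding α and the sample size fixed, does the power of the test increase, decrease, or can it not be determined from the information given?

A smaller true effect puts the Ha sampling distribution closer to H₀, so more of it falls in the non-rejection region.
Since power = 1 − β and β increases, power decreases.

It decreases.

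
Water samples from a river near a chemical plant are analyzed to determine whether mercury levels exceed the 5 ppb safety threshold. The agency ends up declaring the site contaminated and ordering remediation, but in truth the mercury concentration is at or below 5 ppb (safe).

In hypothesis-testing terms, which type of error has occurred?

Type I error

The null hypothesis here is that the mercury concentration is at or below 5 ppb (safe).
'Declaring the site contaminated and ordering remediation' corresponds to rejecting H₀.
H₀ was rejected but H₀ is true — a Type I error (false positive).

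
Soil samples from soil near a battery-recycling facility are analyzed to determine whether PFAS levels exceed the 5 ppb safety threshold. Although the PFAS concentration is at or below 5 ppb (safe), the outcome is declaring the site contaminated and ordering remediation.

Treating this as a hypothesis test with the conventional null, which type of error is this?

Type I error

The null hypothesis here is that the PFAS concentration is at or below 5 ppb (safe).
'Declaring the site contaminated and ordering remediation' corresponds to rejecting H₀.
H₀ was rejected but H₀ is true — a Type I error (false positive).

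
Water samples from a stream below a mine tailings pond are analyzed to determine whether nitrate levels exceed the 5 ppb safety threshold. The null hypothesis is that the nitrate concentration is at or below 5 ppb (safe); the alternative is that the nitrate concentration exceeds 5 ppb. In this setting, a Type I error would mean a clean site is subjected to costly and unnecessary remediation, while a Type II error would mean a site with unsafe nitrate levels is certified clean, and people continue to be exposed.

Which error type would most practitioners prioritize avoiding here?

Type II error

The Type II consequence (a site with unsafe nitrate levels is certified clean, and people continue to be exposed) is more severe than the Type I consequence (a clean site is subjected to costly and unnecessary remediation).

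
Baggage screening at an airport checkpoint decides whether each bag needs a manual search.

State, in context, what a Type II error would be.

With the conventional null hypothesis that the bag contains no prohibited items:
A Type II error is failing to reject H₀ when H₀ is false.
Here that means letting the bag through when actually the bag contains a prohibited item.

A Type II error would mean concluding that the bag contains no prohibited items (or at least failing to establish that the bag contains a prohibited item) when in fact the bag contains a prohibited item.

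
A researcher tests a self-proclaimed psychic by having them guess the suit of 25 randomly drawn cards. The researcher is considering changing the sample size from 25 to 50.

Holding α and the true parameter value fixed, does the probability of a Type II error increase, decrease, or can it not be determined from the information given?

It decreases.

A larger sample reduces the standard error, pulling the sampling distribution under Ha further from the non-rejection region.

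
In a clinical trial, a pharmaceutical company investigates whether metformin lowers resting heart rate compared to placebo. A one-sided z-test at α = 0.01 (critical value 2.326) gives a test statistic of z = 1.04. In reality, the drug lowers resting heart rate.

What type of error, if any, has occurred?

Type II error

The conventional null hypothesis is that the drug has no effect on resting heart rate.
Since z = 1.04 ≤ z* = 2.326, H₀ is not rejected.
H₀ is false (actually the drug lowers resting heart rate).
Failing to reject a false H₀ is a Type II error.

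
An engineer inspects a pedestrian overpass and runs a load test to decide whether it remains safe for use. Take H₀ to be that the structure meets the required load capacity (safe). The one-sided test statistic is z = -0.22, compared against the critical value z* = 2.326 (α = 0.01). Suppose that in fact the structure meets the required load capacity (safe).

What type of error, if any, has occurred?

No error — this is a correct decision.

Since z = -0.22 ≤ z* = 2.326, H₀ is not rejected.
H₀ is true (actually the structure meets the required load capacity (safe)).
The decision matches the true state — no error.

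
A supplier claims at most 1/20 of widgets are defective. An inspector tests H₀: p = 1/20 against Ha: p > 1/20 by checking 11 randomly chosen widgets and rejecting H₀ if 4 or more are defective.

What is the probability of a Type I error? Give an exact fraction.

7947524659/5120000000000

Under H₀, X ~ Binomial(11, 1/20); the Type I error rate is P(X ≥ 4).
Computing the lower-tail complement: 1 − 5112052475341/5120000000000 = 7947524659/5120000000000.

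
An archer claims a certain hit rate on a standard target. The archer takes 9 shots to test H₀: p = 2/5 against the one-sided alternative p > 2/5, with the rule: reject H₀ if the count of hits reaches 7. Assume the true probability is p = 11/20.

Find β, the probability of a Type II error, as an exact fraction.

54431799039/64000000000

β = P(fail to reject H₀ | Ha true) = P(S ≤ 6 | p = 11/20), S ~ Binomial(9, 11/20).
Equivalently, β = 1 − P(S ≥ 7) = 54431799039/64000000000.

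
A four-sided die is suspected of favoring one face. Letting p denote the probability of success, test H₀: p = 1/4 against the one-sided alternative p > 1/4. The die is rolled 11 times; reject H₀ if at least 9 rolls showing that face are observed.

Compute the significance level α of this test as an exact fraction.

529/4194304

The Type I error probability is α = P(Y ≥ 9) computed under H₀, where Y ~ Binomial(11, 1/4).
Summing C(11,j)(1/4)^j(3/4)^{11−j} for j = 9,…,11 gives 529/4194304.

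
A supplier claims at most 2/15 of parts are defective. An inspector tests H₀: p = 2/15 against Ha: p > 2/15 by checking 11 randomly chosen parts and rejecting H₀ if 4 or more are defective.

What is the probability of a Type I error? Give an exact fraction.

27663615392/576650390625

The significance level is the probability, assuming p = 2/15, of seeing 4 or more defectives in 11 draws.
Computing the lower-tail complement: 1 − 548986775233/576650390625 = 27663615392/576650390625.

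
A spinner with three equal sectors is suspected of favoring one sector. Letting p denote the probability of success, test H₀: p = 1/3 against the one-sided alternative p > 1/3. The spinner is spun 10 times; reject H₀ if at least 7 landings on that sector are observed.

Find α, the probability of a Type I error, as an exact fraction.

43/2187

The Type I error probability is α = P(S ≥ 7) computed under H₀, where S ~ Binomial(10, 1/3).
Adding the binomial terms for j = 7 through 10 with p = 1/3 yields 43/2187.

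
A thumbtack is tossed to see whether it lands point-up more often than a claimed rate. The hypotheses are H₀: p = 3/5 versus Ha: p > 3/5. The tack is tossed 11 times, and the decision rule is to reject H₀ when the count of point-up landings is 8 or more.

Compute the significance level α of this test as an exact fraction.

α = P(reject H₀ | H₀ true) = P(X ≥ 8 | p = 3/5), with X ~ Binomial(11, 3/5).
P(X ≥ 8) = Σ_{j=8}^{11} C(11,j)·(3/5)^j·(2/5)^{11-j} = 2893401/9765625.

2893401/9765625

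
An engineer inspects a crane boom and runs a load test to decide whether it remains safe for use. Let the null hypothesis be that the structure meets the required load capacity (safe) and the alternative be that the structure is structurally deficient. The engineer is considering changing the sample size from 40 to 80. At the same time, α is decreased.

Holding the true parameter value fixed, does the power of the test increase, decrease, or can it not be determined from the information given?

Cannot be determined from the information given.

The first change alone would make β decrease; the second alone would make β increase. Which effect dominates depends on the magnitudes, which are not given.
Since power = 1 − β, the effect on power is likewise indeterminate.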